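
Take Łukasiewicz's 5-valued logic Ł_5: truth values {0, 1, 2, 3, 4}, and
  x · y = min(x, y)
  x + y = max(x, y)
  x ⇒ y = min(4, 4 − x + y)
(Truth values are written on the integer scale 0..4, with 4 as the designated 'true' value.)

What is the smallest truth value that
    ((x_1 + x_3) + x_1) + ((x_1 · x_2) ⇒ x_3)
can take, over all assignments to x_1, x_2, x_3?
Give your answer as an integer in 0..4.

2

Take x_1 = 2, x_2 = 2, x_3 = 0:
x_1 + x_3 = 2 + 0 = 2
(x_1 + x_3) + x_1 = 2 + 2 = 2
x_1 · x_2 = 2 · 2 = 2
(x_1 · x_2) ⇒ x_3 = 2 ⇒ 0 = 2
((x_1 + x_3) + x_1) + ((x_1 · x_2) ⇒ x_3) = 2 + 2 = 2
No assignment yields a value below 2, so this is the minimum.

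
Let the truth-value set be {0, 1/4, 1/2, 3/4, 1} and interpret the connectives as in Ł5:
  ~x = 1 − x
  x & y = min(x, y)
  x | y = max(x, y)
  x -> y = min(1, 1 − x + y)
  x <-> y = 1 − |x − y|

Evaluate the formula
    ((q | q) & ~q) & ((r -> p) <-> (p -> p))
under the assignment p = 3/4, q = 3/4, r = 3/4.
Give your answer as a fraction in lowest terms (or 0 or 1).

q | q = 3/4 | 3/4 = 3/4
~q = ~3/4 = 1/4
(q | q) & ~q = 3/4 & 1/4 = 1/4
r -> p = 3/4 -> 3/4 = 1
p -> p = 3/4 -> 3/4 = 1
(r -> p) <-> (p -> p) = 1 <-> 1 = 1
((q | q) & ~q) & ((r -> p) <-> (p -> p)) = 1/4 & 1 = 1/4

1/4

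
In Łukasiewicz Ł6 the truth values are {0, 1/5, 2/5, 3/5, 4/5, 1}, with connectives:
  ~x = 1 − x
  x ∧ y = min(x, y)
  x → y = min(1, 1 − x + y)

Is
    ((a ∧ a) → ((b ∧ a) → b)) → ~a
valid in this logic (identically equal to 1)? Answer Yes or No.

Counterexample: take a = 1/5, b = 0.
a ∧ a = 1/5 ∧ 1/5 = 1/5
b ∧ a = 0 ∧ 1/5 = 0
(b ∧ a) → b = 0 → 0 = 1
(a ∧ a) → ((b ∧ a) → b) = 1/5 → 1 = 1
~a = ~1/5 = 4/5
((a ∧ a) → ((b ∧ a) → b)) → ~a = 1 → 4/5 = 4/5
This gives 4/5 ≠ 1.

No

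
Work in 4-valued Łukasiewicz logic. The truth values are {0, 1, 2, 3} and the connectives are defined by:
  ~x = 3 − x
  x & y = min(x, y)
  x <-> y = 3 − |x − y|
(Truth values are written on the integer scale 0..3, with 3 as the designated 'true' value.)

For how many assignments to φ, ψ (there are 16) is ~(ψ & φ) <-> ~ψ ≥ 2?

13

φ = 0, ψ = 0 ↦ 3  ≥
φ = 0, ψ = 1 ↦ 2  ≥
φ = 0, ψ = 2 ↦ 1  <
φ = 0, ψ = 3 ↦ 0  <
φ = 1, ψ = 0 ↦ 3  ≥
φ = 1, ψ = 1 ↦ 3  ≥
φ = 1, ψ = 2 ↦ 2  ≥
φ = 1, ψ = 3 ↦ 1  <
φ = 2, ψ = 0 ↦ 3  ≥
φ = 2, ψ = 1 ↦ 3  ≥
φ = 2, ψ = 2 ↦ 3  ≥
φ = 2, ψ = 3 ↦ 2  ≥
φ = 3, ψ = 0 ↦ 3  ≥
φ = 3, ψ = 1 ↦ 3  ≥
φ = 3, ψ = 2 ↦ 3  ≥
φ = 3, ψ = 3 ↦ 3  ≥
So 13 of the 16 assignments meet the threshold.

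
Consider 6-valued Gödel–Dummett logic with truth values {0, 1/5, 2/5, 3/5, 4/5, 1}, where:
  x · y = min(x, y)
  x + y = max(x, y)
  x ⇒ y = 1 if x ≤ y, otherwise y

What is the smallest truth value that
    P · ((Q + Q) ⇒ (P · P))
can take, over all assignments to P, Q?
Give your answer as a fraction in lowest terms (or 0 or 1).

0

Take P = 0, Q = 0:
Q + Q = 0 + 0 = 0
P · P = 0 · 0 = 0
(Q + Q) ⇒ (P · P) = 0 ⇒ 0 = 1
P · ((Q + Q) ⇒ (P · P)) = 0 · 1 = 0
No assignment yields a value below 0, so this is the minimum.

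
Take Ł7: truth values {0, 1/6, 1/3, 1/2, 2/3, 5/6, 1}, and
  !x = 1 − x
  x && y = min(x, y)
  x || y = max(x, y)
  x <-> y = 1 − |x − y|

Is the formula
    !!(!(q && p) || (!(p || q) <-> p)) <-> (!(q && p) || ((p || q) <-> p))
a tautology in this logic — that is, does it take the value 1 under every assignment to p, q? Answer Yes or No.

Counterexample: take p = 1/6, q = 1/6.
q && p = 1/6 && 1/6 = 1/6
!(q && p) = !1/6 = 5/6
p || q = 1/6 || 1/6 = 1/6
!(p || q) = !1/6 = 5/6
!(p || q) <-> p = 5/6 <-> 1/6 = 1/3
!(q && p) || (!(p || q) <-> p) = 5/6 || 1/3 = 5/6
!(!(q && p) || (!(p || q) <-> p)) = !5/6 = 1/6
!!(!(q && p) || (!(p || q) <-> p)) = !1/6 = 5/6
q && p = 1/6 && 1/6 = 1/6
!(q && p) = !1/6 = 5/6
p || q = 1/6 || 1/6 = 1/6
(p || q) <-> p = 1/6 <-> 1/6 = 1
!(q && p) || ((p || q) <-> p) = 5/6 || 1 = 1
!!(!(q && p) || (!(p || q) <-> p)) <-> (!(q && p) || ((p || q) <-> p)) = 5/6 <-> 1 = 5/6
This gives 5/6 ≠ 1.

No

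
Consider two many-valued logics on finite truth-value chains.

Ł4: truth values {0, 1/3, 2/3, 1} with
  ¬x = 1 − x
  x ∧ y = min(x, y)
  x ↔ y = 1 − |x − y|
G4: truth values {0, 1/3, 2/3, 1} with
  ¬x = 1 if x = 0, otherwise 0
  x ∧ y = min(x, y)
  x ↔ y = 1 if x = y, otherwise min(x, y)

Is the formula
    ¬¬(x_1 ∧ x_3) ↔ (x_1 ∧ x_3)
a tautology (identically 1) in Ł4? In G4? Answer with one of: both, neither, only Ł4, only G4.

In Ł4: every assignment gives 1 — tautology.
In G4: at x_1 = 1/3, x_3 = 1/3 the value is 1/3 — not a tautology.

only Ł4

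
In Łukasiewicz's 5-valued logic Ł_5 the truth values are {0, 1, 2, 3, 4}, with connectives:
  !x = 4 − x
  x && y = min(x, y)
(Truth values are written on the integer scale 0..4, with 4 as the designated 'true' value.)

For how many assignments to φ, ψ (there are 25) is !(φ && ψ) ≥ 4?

value 4: 9 assignments (counts)
value 3: 7 assignments
value 2: 5 assignments
value 1: 3 assignments
value 0: 1 assignment
So 9 of the 25 assignments meet the threshold.

9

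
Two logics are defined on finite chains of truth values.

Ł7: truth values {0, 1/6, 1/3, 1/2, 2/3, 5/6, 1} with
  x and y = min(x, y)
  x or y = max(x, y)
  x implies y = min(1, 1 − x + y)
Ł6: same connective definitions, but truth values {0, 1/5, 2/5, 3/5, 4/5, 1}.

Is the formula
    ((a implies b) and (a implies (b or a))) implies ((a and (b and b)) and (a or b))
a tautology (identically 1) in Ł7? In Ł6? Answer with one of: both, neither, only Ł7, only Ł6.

In Ł7: at a = 0, b = 0 the value is 0 — not a tautology.
In Ł6: at a = 0, b = 0 the value is 0 — not a tautology.

neither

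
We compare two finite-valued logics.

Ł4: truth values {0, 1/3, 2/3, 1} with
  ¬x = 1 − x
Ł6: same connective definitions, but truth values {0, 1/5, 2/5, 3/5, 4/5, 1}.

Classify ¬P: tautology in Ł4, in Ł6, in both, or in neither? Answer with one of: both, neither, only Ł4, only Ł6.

neither

In Ł4: at P = 1/3 the value is 2/3 — not a tautology.
In Ł6: at P = 1/5 the value is 4/5 — not a tautology.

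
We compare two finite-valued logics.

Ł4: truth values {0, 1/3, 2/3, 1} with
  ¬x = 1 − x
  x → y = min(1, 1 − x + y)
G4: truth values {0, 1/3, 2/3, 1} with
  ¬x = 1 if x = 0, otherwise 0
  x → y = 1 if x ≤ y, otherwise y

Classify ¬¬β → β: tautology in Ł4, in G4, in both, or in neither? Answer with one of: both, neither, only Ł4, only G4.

In Ł4: every assignment gives 1 — tautology.
In G4: at β = 1/3 the value is 1/3 — not a tautology.

only Ł4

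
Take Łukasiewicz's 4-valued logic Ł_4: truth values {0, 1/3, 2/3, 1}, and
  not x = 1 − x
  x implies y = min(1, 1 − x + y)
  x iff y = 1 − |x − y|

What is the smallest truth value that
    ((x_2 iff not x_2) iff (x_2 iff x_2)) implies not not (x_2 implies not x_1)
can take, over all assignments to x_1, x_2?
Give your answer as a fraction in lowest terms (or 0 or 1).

2/3

Take x_1 = 1, x_2 = 2/3:
not x_2 = not 2/3 = 1/3
x_2 iff not x_2 = 2/3 iff 1/3 = 2/3
x_2 iff x_2 = 2/3 iff 2/3 = 1
(x_2 iff not x_2) iff (x_2 iff x_2) = 2/3 iff 1 = 2/3
not x_1 = not 1 = 0
x_2 implies not x_1 = 2/3 implies 0 = 1/3
not (x_2 implies not x_1) = not 1/3 = 2/3
not not (x_2 implies not x_1) = not 2/3 = 1/3
((x_2 iff not x_2) iff (x_2 iff x_2)) implies not not (x_2 implies not x_1) = 2/3 implies 1/3 = 2/3
No assignment yields a value below 2/3, so this is the minimum.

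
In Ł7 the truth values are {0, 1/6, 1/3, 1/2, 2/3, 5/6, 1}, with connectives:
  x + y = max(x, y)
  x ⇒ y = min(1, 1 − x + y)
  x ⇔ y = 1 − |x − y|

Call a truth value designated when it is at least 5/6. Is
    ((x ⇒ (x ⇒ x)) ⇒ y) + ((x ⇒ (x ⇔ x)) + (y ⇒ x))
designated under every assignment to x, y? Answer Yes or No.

Yes

At x = 1/3, y = 5/6, for instance:
x ⇒ x = 1/3 ⇒ 1/3 = 1
x ⇒ (x ⇒ x) = 1/3 ⇒ 1 = 1
(x ⇒ (x ⇒ x)) ⇒ y = 1 ⇒ 5/6 = 5/6
x ⇔ x = 1/3 ⇔ 1/3 = 1
x ⇒ (x ⇔ x) = 1/3 ⇒ 1 = 1
y ⇒ x = 5/6 ⇒ 1/3 = 1/2
(x ⇒ (x ⇔ x)) + (y ⇒ x) = 1 + 1/2 = 1
((x ⇒ (x ⇒ x)) ⇒ y) + ((x ⇒ (x ⇔ x)) + (y ⇒ x)) = 5/6 + 1 = 1
and checking the remaining 48 assignments likewise gives ≥ 5/6 in every case.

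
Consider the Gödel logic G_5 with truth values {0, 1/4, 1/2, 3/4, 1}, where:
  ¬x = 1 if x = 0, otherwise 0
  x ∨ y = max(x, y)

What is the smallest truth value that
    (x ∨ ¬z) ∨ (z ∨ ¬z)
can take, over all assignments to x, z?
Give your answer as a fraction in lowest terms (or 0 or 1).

1/4

Take x = 0, z = 1/4:
¬z = ¬1/4 = 0
x ∨ ¬z = 0 ∨ 0 = 0
¬z = ¬1/4 = 0
z ∨ ¬z = 1/4 ∨ 0 = 1/4
(x ∨ ¬z) ∨ (z ∨ ¬z) = 0 ∨ 1/4 = 1/4
No assignment yields a value below 1/4, so this is the minimum.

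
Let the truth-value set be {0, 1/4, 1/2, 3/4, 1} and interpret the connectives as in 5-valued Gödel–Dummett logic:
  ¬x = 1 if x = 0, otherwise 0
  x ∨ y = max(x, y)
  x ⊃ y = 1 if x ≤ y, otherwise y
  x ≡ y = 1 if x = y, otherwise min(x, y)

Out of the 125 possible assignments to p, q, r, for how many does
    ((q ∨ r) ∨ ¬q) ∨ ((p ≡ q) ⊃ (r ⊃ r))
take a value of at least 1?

value 1: 125 assignments (counts)
So 125 of the 125 assignments meet the threshold.

125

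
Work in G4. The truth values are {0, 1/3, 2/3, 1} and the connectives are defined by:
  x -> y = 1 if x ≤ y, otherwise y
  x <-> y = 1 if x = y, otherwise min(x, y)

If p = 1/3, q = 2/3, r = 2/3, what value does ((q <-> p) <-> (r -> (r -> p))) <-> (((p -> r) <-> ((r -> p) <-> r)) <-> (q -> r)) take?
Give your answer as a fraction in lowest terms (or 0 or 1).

q <-> p = 2/3 <-> 1/3 = 1/3
r -> p = 2/3 -> 1/3 = 1/3
r -> (r -> p) = 2/3 -> 1/3 = 1/3
(q <-> p) <-> (r -> (r -> p)) = 1/3 <-> 1/3 = 1
p -> r = 1/3 -> 2/3 = 1
r -> p = 2/3 -> 1/3 = 1/3
(r -> p) <-> r = 1/3 <-> 2/3 = 1/3
(p -> r) <-> ((r -> p) <-> r) = 1 <-> 1/3 = 1/3
q -> r = 2/3 -> 2/3 = 1
((p -> r) <-> ((r -> p) <-> r)) <-> (q -> r) = 1/3 <-> 1 = 1/3
((q <-> p) <-> (r -> (r -> p))) <-> (((p -> r) <-> ((r -> p) <-> r)) <-> (q -> r)) = 1 <-> 1/3 = 1/3

1/3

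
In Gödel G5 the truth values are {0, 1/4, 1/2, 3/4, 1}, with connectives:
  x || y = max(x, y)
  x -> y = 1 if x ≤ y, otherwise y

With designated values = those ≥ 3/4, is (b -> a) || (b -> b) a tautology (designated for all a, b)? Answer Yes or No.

Yes

At a = 1/4, b = 1/4, for instance:
b -> a = 1/4 -> 1/4 = 1
b -> b = 1/4 -> 1/4 = 1
(b -> a) || (b -> b) = 1 || 1 = 1
and checking the remaining 24 assignments likewise gives ≥ 3/4 in every case.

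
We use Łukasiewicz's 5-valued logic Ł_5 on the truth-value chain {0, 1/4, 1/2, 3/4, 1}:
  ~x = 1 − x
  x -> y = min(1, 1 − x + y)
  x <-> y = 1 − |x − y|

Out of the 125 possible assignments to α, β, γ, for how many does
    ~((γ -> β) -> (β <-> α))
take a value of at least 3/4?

19

value 1: 6 assignments (counts)
value 3/4: 13 assignments (counts)
value 1/2: 22 assignments
value 1/4: 32 assignments
value 0: 52 assignments
So 19 of the 125 assignments meet the threshold.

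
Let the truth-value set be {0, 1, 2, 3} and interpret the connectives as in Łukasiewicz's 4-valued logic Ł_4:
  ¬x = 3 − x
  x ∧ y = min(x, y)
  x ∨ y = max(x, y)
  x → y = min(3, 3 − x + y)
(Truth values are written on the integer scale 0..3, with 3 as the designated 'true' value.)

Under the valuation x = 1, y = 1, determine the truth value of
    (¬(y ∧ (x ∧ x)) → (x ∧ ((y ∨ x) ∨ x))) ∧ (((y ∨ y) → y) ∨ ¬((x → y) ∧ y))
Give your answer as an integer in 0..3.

x ∧ x = 1 ∧ 1 = 1
y ∧ (x ∧ x) = 1 ∧ 1 = 1
¬(y ∧ (x ∧ x)) = ¬1 = 2
y ∨ x = 1 ∨ 1 = 1
(y ∨ x) ∨ x = 1 ∨ 1 = 1
x ∧ ((y ∨ x) ∨ x) = 1 ∧ 1 = 1
¬(y ∧ (x ∧ x)) → (x ∧ ((y ∨ x) ∨ x)) = 2 → 1 = 2
y ∨ y = 1 ∨ 1 = 1
(y ∨ y) → y = 1 → 1 = 3
x → y = 1 → 1 = 3
(x → y) ∧ y = 3 ∧ 1 = 1
¬((x → y) ∧ y) = ¬1 = 2
((y ∨ y) → y) ∨ ¬((x → y) ∧ y) = 3 ∨ 2 = 3
(¬(y ∧ (x ∧ x)) → (x ∧ ((y ∨ x) ∨ x))) ∧ (((y ∨ y) → y) ∨ ¬((x → y) ∧ y)) = 2 ∧ 3 = 2

2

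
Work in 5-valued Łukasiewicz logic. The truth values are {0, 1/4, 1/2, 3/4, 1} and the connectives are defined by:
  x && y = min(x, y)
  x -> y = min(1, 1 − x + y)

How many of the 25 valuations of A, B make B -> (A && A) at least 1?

15

value 1: 15 assignments (counts)
value 3/4: 4 assignments
value 1/2: 3 assignments
value 1/4: 2 assignments
value 0: 1 assignment
So 15 of the 25 assignments meet the threshold.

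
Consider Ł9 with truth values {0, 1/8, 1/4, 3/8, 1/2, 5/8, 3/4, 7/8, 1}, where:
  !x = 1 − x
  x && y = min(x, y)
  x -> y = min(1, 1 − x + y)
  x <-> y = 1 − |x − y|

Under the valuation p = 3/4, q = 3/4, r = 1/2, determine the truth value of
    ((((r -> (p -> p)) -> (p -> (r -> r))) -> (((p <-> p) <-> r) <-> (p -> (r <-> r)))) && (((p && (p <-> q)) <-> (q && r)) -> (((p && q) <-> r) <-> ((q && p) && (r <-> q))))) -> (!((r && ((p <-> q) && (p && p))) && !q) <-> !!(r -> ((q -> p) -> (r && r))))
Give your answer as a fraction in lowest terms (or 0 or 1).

1

p -> p = 3/4 -> 3/4 = 1
r -> (p -> p) = 1/2 -> 1 = 1
r -> r = 1/2 -> 1/2 = 1
p -> (r -> r) = 3/4 -> 1 = 1
(r -> (p -> p)) -> (p -> (r -> r)) = 1 -> 1 = 1
p <-> p = 3/4 <-> 3/4 = 1
(p <-> p) <-> r = 1 <-> 1/2 = 1/2
r <-> r = 1/2 <-> 1/2 = 1
p -> (r <-> r) = 3/4 -> 1 = 1
((p <-> p) <-> r) <-> (p -> (r <-> r)) = 1/2 <-> 1 = 1/2
((r -> (p -> p)) -> (p -> (r -> r))) -> (((p <-> p) <-> r) <-> (p -> (r <-> r))) = 1 -> 1/2 = 1/2
p <-> q = 3/4 <-> 3/4 = 1
p && (p <-> q) = 3/4 && 1 = 3/4
q && r = 3/4 && 1/2 = 1/2
(p && (p <-> q)) <-> (q && r) = 3/4 <-> 1/2 = 3/4
p && q = 3/4 && 3/4 = 3/4
(p && q) <-> r = 3/4 <-> 1/2 = 3/4
q && p = 3/4 && 3/4 = 3/4
r <-> q = 1/2 <-> 3/4 = 3/4
(q && p) && (r <-> q) = 3/4 && 3/4 = 3/4
((p && q) <-> r) <-> ((q && p) && (r <-> q)) = 3/4 <-> 3/4 = 1
((p && (p <-> q)) <-> (q && r)) -> (((p && q) <-> r) <-> ((q && p) && (r <-> q))) = 3/4 -> 1 = 1
(((r -> (p -> p)) -> (p -> (r -> r))) -> (((p <-> p) <-> r) <-> (p -> (r <-> r)))) && (((p && (p <-> q)) <-> (q && r)) -> (((p && q) <-> r) <-> ((q && p) && (r <-> q)))) = 1/2 && 1 = 1/2
p <-> q = 3/4 <-> 3/4 = 1
p && p = 3/4 && 3/4 = 3/4
(p <-> q) && (p && p) = 1 && 3/4 = 3/4
r && ((p <-> q) && (p && p)) = 1/2 && 3/4 = 1/2
!q = !3/4 = 1/4
(r && ((p <-> q) && (p && p))) && !q = 1/2 && 1/4 = 1/4
!((r && ((p <-> q) && (p && p))) && !q) = !1/4 = 3/4
q -> p = 3/4 -> 3/4 = 1
r && r = 1/2 && 1/2 = 1/2
(q -> p) -> (r && r) = 1 -> 1/2 = 1/2
r -> ((q -> p) -> (r && r)) = 1/2 -> 1/2 = 1
!(r -> ((q -> p) -> (r && r))) = !1 = 0
!!(r -> ((q -> p) -> (r && r))) = !0 = 1
!((r && ((p <-> q) && (p && p))) && !q) <-> !!(r -> ((q -> p) -> (r && r))) = 3/4 <-> 1 = 3/4
((((r -> (p -> p)) -> (p -> (r -> r))) -> (((p <-> p) <-> r) <-> (p -> (r <-> r)))) && (((p && (p <-> q)) <-> (q && r)) -> (((p && q) <-> r) <-> ((q && p) && (r <-> q))))) -> (!((r && ((p <-> q) && (p && p))) && !q) <-> !!(r -> ((q -> p) -> (r && r)))) = 1/2 -> 3/4 = 1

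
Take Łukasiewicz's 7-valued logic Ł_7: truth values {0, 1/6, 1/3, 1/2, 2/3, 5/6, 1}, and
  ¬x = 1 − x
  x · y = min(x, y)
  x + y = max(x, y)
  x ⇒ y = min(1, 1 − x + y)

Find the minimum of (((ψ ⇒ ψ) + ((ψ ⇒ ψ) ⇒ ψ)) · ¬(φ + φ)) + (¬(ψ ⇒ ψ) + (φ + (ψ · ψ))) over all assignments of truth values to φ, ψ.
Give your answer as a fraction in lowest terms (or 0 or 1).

1/2

Take φ = 1/2, ψ = 0:
ψ ⇒ ψ = 0 ⇒ 0 = 1
ψ ⇒ ψ = 0 ⇒ 0 = 1
(ψ ⇒ ψ) ⇒ ψ = 1 ⇒ 0 = 0
(ψ ⇒ ψ) + ((ψ ⇒ ψ) ⇒ ψ) = 1 + 0 = 1
φ + φ = 1/2 + 1/2 = 1/2
¬(φ + φ) = ¬1/2 = 1/2
((ψ ⇒ ψ) + ((ψ ⇒ ψ) ⇒ ψ)) · ¬(φ + φ) = 1 · 1/2 = 1/2
ψ ⇒ ψ = 0 ⇒ 0 = 1
¬(ψ ⇒ ψ) = ¬1 = 0
ψ · ψ = 0 · 0 = 0
φ + (ψ · ψ) = 1/2 + 0 = 1/2
¬(ψ ⇒ ψ) + (φ + (ψ · ψ)) = 0 + 1/2 = 1/2
(((ψ ⇒ ψ) + ((ψ ⇒ ψ) ⇒ ψ)) · ¬(φ + φ)) + (¬(ψ ⇒ ψ) + (φ + (ψ · ψ))) = 1/2 + 1/2 = 1/2
No assignment yields a value below 1/2, so this is the minimum.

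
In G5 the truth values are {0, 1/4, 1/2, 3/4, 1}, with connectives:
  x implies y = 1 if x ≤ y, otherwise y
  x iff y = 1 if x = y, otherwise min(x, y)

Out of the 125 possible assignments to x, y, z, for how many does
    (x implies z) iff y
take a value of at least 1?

value 1: 25 assignments (counts)
value 3/4: 16 assignments
value 1/2: 20 assignments
value 1/4: 27 assignments
value 0: 37 assignments
So 25 of the 125 assignments meet the threshold.

25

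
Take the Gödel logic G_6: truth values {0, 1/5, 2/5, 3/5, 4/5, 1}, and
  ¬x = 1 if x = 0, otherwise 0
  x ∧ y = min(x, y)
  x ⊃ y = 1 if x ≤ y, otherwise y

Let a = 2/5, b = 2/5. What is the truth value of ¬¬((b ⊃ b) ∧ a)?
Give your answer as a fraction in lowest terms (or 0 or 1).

1

b ⊃ b = 2/5 ⊃ 2/5 = 1
(b ⊃ b) ∧ a = 1 ∧ 2/5 = 2/5
¬((b ⊃ b) ∧ a) = ¬2/5 = 0
¬¬((b ⊃ b) ∧ a) = ¬0 = 1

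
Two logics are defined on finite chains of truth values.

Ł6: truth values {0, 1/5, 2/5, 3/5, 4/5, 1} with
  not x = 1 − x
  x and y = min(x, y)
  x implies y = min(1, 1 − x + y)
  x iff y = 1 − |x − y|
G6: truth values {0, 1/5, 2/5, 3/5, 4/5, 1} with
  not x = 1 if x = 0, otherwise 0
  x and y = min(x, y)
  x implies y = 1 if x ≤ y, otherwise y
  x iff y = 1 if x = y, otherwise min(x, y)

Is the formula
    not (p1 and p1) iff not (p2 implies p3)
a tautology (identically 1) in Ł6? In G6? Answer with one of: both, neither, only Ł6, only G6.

In Ł6: at p1 = 0, p2 = 0, p3 = 0 the value is 0 — not a tautology.
In G6: at p1 = 0, p2 = 0, p3 = 0 the value is 0 — not a tautology.

neither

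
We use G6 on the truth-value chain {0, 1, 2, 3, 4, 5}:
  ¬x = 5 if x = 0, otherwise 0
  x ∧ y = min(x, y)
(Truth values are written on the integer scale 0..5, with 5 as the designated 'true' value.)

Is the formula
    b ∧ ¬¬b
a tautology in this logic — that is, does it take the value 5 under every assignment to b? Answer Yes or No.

No

Counterexample: take b = 0.
¬b = ¬0 = 5
¬¬b = ¬5 = 0
b ∧ ¬¬b = 0 ∧ 0 = 0
This gives 0 ≠ 5.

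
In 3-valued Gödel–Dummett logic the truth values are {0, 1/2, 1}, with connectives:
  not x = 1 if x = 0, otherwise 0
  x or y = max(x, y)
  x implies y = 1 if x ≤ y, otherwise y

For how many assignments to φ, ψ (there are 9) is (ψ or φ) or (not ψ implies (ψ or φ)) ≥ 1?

7

φ = 0, ψ = 0 ↦ 0  <
φ = 0, ψ = 1/2 ↦ 1  ≥
φ = 0, ψ = 1 ↦ 1  ≥
φ = 1/2, ψ = 0 ↦ 1/2  <
φ = 1/2, ψ = 1/2 ↦ 1  ≥
φ = 1/2, ψ = 1 ↦ 1  ≥
φ = 1, ψ = 0 ↦ 1  ≥
φ = 1, ψ = 1/2 ↦ 1  ≥
φ = 1, ψ = 1 ↦ 1  ≥
So 7 of the 9 assignments meet the threshold.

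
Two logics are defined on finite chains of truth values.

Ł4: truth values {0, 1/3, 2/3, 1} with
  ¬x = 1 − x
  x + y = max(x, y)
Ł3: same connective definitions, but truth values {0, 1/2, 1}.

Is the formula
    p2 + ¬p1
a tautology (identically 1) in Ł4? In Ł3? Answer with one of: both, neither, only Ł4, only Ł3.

neither

In Ł4: at p1 = 1/3, p2 = 0 the value is 2/3 — not a tautology.
In Ł3: at p1 = 1/2, p2 = 0 the value is 1/2 — not a tautology.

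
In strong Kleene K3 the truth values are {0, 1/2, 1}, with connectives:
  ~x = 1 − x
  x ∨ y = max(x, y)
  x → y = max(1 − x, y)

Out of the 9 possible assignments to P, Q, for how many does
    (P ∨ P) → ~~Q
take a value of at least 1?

5

P = 0, Q = 0 ↦ 1  ≥
P = 0, Q = 1/2 ↦ 1  ≥
P = 0, Q = 1 ↦ 1  ≥
P = 1/2, Q = 0 ↦ 1/2  <
P = 1/2, Q = 1/2 ↦ 1/2  <
P = 1/2, Q = 1 ↦ 1  ≥
P = 1, Q = 0 ↦ 0  <
P = 1, Q = 1/2 ↦ 1/2  <
P = 1, Q = 1 ↦ 1  ≥
So 5 of the 9 assignments meet the threshold.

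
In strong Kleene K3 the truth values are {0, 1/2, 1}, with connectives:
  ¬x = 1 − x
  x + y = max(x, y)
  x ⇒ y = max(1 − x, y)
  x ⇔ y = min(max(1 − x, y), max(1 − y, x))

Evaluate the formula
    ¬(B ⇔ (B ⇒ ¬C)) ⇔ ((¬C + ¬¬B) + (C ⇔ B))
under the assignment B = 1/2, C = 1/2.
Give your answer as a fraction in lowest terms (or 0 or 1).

¬C = ¬1/2 = 1/2
B ⇒ ¬C = 1/2 ⇒ 1/2 = 1/2
B ⇔ (B ⇒ ¬C) = 1/2 ⇔ 1/2 = 1/2
¬(B ⇔ (B ⇒ ¬C)) = ¬1/2 = 1/2
¬C = ¬1/2 = 1/2
¬B = ¬1/2 = 1/2
¬¬B = ¬1/2 = 1/2
¬C + ¬¬B = 1/2 + 1/2 = 1/2
C ⇔ B = 1/2 ⇔ 1/2 = 1/2
(¬C + ¬¬B) + (C ⇔ B) = 1/2 + 1/2 = 1/2
¬(B ⇔ (B ⇒ ¬C)) ⇔ ((¬C + ¬¬B) + (C ⇔ B)) = 1/2 ⇔ 1/2 = 1/2

1/2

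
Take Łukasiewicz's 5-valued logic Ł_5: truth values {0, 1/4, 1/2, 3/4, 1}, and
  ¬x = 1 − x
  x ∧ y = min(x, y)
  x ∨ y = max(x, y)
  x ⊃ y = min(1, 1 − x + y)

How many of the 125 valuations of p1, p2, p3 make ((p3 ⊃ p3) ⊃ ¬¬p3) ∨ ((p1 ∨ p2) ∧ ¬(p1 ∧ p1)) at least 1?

value 1: 29 assignments (counts)
value 3/4: 33 assignments
value 1/2: 35 assignments
value 1/4: 22 assignments
value 0: 6 assignments
So 29 of the 125 assignments meet the threshold.

29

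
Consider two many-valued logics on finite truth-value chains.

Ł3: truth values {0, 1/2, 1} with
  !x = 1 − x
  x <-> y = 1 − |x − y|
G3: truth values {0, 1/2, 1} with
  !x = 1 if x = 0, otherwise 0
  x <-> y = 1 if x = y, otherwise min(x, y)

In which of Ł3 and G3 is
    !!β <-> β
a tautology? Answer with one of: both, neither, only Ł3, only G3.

only Ł3

In Ł3: every assignment gives 1 — tautology.
In G3: at β = 1/2 the value is 1/2 — not a tautology.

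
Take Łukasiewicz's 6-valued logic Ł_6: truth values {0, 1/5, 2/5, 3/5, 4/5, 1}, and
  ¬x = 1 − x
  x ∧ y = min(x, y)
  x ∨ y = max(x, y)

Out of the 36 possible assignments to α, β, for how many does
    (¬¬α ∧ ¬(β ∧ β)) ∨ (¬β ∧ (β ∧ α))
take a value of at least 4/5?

value 1: 1 assignment (counts)
value 4/5: 3 assignments (counts)
value 3/5: 5 assignments
value 2/5: 7 assignments
value 1/5: 9 assignments
value 0: 11 assignments
So 4 of the 36 assignments meet the threshold.

4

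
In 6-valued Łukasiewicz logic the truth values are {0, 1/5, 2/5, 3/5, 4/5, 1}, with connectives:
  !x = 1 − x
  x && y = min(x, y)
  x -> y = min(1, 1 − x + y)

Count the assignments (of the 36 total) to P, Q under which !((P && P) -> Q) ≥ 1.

1

value 1: 1 assignment (counts)
value 4/5: 2 assignments
value 3/5: 3 assignments
value 2/5: 4 assignments
value 1/5: 5 assignments
value 0: 21 assignments
So 1 of the 36 assignments meets the threshold.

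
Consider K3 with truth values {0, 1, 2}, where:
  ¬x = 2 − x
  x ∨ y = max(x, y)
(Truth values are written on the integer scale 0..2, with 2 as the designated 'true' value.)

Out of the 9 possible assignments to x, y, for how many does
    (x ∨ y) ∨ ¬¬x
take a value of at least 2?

5

x = 0, y = 0 ↦ 0  <
x = 0, y = 1 ↦ 1  <
x = 0, y = 2 ↦ 2  ≥
x = 1, y = 0 ↦ 1  <
x = 1, y = 1 ↦ 1  <
x = 1, y = 2 ↦ 2  ≥
x = 2, y = 0 ↦ 2  ≥
x = 2, y = 1 ↦ 2  ≥
x = 2, y = 2 ↦ 2  ≥
So 5 of the 9 assignments meet the threshold.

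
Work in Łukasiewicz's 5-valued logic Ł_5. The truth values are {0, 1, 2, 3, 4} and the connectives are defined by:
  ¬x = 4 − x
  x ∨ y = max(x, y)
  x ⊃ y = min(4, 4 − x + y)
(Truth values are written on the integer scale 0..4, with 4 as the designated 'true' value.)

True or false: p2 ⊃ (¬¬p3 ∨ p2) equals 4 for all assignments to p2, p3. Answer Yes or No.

Yes

At p2 = 4, p3 = 2, for instance:
¬p3 = ¬2 = 2
¬¬p3 = ¬2 = 2
¬¬p3 ∨ p2 = 2 ∨ 4 = 4
p2 ⊃ (¬¬p3 ∨ p2) = 4 ⊃ 4 = 4
and checking the remaining 24 assignments likewise gives ≥ 4 in every case.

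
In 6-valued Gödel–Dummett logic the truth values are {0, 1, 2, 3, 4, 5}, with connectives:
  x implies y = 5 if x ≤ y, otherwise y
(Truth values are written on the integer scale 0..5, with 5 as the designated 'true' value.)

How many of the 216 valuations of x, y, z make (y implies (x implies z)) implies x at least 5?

76

value 5: 76 assignments (counts)
value 4: 22 assignments
value 3: 24 assignments
value 2: 27 assignments
value 1: 31 assignments
value 0: 36 assignments
So 76 of the 216 assignments meet the threshold.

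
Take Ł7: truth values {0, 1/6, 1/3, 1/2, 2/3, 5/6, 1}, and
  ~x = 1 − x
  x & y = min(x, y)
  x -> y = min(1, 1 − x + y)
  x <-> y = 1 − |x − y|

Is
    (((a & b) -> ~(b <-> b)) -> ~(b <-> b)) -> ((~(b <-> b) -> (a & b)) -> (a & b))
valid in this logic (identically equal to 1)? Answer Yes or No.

Yes

At a = 1/6, b = 0, for instance:
a & b = 1/6 & 0 = 0
b <-> b = 0 <-> 0 = 1
~(b <-> b) = ~1 = 0
(a & b) -> ~(b <-> b) = 0 -> 0 = 1
((a & b) -> ~(b <-> b)) -> ~(b <-> b) = 1 -> 0 = 0
~(b <-> b) -> (a & b) = 0 -> 0 = 1
(~(b <-> b) -> (a & b)) -> (a & b) = 1 -> 0 = 0
(((a & b) -> ~(b <-> b)) -> ~(b <-> b)) -> ((~(b <-> b) -> (a & b)) -> (a & b)) = 0 -> 0 = 1
and checking the remaining 48 assignments likewise gives ≥ 1 in every case.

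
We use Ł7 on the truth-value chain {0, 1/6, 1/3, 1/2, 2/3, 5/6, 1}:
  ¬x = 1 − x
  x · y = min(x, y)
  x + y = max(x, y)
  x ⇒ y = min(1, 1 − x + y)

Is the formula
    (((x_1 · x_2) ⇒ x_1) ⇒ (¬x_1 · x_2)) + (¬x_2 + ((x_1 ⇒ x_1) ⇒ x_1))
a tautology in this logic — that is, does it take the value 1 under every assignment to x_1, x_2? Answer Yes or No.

No

Counterexample: take x_1 = 0, x_2 = 1/6.
x_1 · x_2 = 0 · 1/6 = 0
(x_1 · x_2) ⇒ x_1 = 0 ⇒ 0 = 1
¬x_1 = ¬0 = 1
¬x_1 · x_2 = 1 · 1/6 = 1/6
((x_1 · x_2) ⇒ x_1) ⇒ (¬x_1 · x_2) = 1 ⇒ 1/6 = 1/6
¬x_2 = ¬1/6 = 5/6
x_1 ⇒ x_1 = 0 ⇒ 0 = 1
(x_1 ⇒ x_1) ⇒ x_1 = 1 ⇒ 0 = 0
¬x_2 + ((x_1 ⇒ x_1) ⇒ x_1) = 5/6 + 0 = 5/6
(((x_1 · x_2) ⇒ x_1) ⇒ (¬x_1 · x_2)) + (¬x_2 + ((x_1 ⇒ x_1) ⇒ x_1)) = 1/6 + 5/6 = 5/6
This gives 5/6 ≠ 1.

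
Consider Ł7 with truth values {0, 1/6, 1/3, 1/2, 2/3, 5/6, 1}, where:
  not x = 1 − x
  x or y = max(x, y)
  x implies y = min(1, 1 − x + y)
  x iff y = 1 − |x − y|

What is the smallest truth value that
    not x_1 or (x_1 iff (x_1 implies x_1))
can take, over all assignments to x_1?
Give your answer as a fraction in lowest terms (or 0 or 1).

1/2

Take x_1 = 1/2:
not x_1 = not 1/2 = 1/2
x_1 implies x_1 = 1/2 implies 1/2 = 1
x_1 iff (x_1 implies x_1) = 1/2 iff 1 = 1/2
not x_1 or (x_1 iff (x_1 implies x_1)) = 1/2 or 1/2 = 1/2
No assignment yields a value below 1/2, so this is the minimum.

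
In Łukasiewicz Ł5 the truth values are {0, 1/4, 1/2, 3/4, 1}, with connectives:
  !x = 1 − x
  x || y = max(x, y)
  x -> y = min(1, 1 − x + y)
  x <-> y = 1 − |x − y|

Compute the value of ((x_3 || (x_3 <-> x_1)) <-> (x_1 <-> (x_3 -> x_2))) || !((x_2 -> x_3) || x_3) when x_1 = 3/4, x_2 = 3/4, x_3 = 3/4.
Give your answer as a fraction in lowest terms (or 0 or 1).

3/4

x_3 <-> x_1 = 3/4 <-> 3/4 = 1
x_3 || (x_3 <-> x_1) = 3/4 || 1 = 1
x_3 -> x_2 = 3/4 -> 3/4 = 1
x_1 <-> (x_3 -> x_2) = 3/4 <-> 1 = 3/4
(x_3 || (x_3 <-> x_1)) <-> (x_1 <-> (x_3 -> x_2)) = 1 <-> 3/4 = 3/4
x_2 -> x_3 = 3/4 -> 3/4 = 1
(x_2 -> x_3) || x_3 = 1 || 3/4 = 1
!((x_2 -> x_3) || x_3) = !1 = 0
((x_3 || (x_3 <-> x_1)) <-> (x_1 <-> (x_3 -> x_2))) || !((x_2 -> x_3) || x_3) = 3/4 || 0 = 3/4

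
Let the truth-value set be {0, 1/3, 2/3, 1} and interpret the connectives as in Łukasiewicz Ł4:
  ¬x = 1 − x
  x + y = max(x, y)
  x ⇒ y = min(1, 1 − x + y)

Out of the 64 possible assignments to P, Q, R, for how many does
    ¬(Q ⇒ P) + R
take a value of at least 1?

19

value 1: 19 assignments (counts)
value 2/3: 19 assignments
value 1/3: 16 assignments
value 0: 10 assignments
So 19 of the 64 assignments meet the threshold.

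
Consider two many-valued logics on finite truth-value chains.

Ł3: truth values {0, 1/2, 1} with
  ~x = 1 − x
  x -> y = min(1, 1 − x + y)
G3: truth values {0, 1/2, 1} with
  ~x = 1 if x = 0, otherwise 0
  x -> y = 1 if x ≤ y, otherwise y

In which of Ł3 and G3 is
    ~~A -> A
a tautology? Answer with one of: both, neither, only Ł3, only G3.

In Ł3: every assignment gives 1 — tautology.
In G3: at A = 1/2 the value is 1/2 — not a tautology.

only Ł3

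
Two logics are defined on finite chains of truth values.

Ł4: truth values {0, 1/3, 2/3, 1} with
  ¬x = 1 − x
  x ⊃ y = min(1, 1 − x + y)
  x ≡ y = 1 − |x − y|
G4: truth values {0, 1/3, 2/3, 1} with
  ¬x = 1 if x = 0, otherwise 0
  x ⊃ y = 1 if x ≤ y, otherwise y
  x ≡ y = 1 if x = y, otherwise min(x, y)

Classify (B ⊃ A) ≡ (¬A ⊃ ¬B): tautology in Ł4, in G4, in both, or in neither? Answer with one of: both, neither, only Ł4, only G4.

In Ł4: every assignment gives 1 — tautology.
In G4: at A = 1/3, B = 2/3 the value is 1/3 — not a tautology.

only Ł4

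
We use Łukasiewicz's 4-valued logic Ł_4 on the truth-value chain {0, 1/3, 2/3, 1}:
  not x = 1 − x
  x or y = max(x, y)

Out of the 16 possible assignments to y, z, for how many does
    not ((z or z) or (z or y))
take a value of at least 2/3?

y = 0, z = 0 ↦ 1  ≥
y = 0, z = 1/3 ↦ 2/3  ≥
y = 0, z = 2/3 ↦ 1/3  <
y = 0, z = 1 ↦ 0  <
y = 1/3, z = 0 ↦ 2/3  ≥
y = 1/3, z = 1/3 ↦ 2/3  ≥
y = 1/3, z = 2/3 ↦ 1/3  <
y = 1/3, z = 1 ↦ 0  <
y = 2/3, z = 0 ↦ 1/3  <
y = 2/3, z = 1/3 ↦ 1/3  <
y = 2/3, z = 2/3 ↦ 1/3  <
y = 2/3, z = 1 ↦ 0  <
y = 1, z = 0 ↦ 0  <
y = 1, z = 1/3 ↦ 0  <
y = 1, z = 2/3 ↦ 0  <
y = 1, z = 1 ↦ 0  <
So 4 of the 16 assignments meet the threshold.

4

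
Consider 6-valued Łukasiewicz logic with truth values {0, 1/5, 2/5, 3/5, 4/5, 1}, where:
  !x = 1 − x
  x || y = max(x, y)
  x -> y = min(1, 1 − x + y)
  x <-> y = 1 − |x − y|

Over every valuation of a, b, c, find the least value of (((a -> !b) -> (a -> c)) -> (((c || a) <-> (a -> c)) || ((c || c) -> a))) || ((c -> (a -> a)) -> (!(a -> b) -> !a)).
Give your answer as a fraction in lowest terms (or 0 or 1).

Take a = 3/5, b = 0, c = 4/5:
!b = !0 = 1
a -> !b = 3/5 -> 1 = 1
a -> c = 3/5 -> 4/5 = 1
(a -> !b) -> (a -> c) = 1 -> 1 = 1
c || a = 4/5 || 3/5 = 4/5
a -> c = 3/5 -> 4/5 = 1
(c || a) <-> (a -> c) = 4/5 <-> 1 = 4/5
c || c = 4/5 || 4/5 = 4/5
(c || c) -> a = 4/5 -> 3/5 = 4/5
((c || a) <-> (a -> c)) || ((c || c) -> a) = 4/5 || 4/5 = 4/5
((a -> !b) -> (a -> c)) -> (((c || a) <-> (a -> c)) || ((c || c) -> a)) = 1 -> 4/5 = 4/5
a -> a = 3/5 -> 3/5 = 1
c -> (a -> a) = 4/5 -> 1 = 1
a -> b = 3/5 -> 0 = 2/5
!(a -> b) = !2/5 = 3/5
!a = !3/5 = 2/5
!(a -> b) -> !a = 3/5 -> 2/5 = 4/5
(c -> (a -> a)) -> (!(a -> b) -> !a) = 1 -> 4/5 = 4/5
(((a -> !b) -> (a -> c)) -> (((c || a) <-> (a -> c)) || ((c || c) -> a))) || ((c -> (a -> a)) -> (!(a -> b) -> !a)) = 4/5 || 4/5 = 4/5
No assignment yields a value below 4/5, so this is the minimum.

4/5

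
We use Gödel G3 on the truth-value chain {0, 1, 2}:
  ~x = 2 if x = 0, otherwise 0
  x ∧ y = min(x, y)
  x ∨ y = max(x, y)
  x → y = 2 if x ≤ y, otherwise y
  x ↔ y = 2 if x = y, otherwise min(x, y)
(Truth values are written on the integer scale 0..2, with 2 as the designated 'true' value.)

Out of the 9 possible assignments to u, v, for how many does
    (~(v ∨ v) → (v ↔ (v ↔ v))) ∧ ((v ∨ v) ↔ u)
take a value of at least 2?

2

u = 0, v = 0 ↦ 0  <
u = 0, v = 1 ↦ 0  <
u = 0, v = 2 ↦ 0  <
u = 1, v = 0 ↦ 0  <
u = 1, v = 1 ↦ 2  ≥
u = 1, v = 2 ↦ 1  <
u = 2, v = 0 ↦ 0  <
u = 2, v = 1 ↦ 1  <
u = 2, v = 2 ↦ 2  ≥
So 2 of the 9 assignments meet the threshold.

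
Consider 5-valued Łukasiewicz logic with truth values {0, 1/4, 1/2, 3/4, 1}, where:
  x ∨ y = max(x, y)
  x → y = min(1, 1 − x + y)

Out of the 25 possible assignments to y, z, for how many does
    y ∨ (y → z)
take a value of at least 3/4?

24

value 1: 19 assignments (counts)
value 3/4: 5 assignments (counts)
value 1/2: 1 assignment
So 24 of the 25 assignments meet the threshold.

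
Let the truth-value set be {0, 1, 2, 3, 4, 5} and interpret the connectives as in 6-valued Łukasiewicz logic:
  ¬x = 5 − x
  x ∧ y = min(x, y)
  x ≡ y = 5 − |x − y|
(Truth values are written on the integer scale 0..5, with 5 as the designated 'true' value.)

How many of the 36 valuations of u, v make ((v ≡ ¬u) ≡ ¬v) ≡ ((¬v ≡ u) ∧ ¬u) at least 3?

value 5: 3 assignments (counts)
value 4: 14 assignments (counts)
value 3: 3 assignments (counts)
value 2: 9 assignments
value 0: 7 assignments
So 20 of the 36 assignments meet the threshold.

20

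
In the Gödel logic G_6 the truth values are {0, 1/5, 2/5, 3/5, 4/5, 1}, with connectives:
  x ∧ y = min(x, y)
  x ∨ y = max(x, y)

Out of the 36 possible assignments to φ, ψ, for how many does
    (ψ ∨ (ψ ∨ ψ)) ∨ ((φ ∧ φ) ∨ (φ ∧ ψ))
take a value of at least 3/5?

value 1: 11 assignments (counts)
value 4/5: 9 assignments (counts)
value 3/5: 7 assignments (counts)
value 2/5: 5 assignments
value 1/5: 3 assignments
value 0: 1 assignment
So 27 of the 36 assignments meet the threshold.

27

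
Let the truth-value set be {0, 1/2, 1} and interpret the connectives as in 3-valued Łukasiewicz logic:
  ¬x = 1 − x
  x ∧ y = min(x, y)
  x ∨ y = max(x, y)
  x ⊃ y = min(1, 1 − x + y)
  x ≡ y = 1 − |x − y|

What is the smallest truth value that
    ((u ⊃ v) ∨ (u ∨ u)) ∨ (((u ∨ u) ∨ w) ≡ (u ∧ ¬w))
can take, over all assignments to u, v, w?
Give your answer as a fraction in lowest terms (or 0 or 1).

1/2

Take u = 1/2, v = 0, w = 1:
u ⊃ v = 1/2 ⊃ 0 = 1/2
u ∨ u = 1/2 ∨ 1/2 = 1/2
(u ⊃ v) ∨ (u ∨ u) = 1/2 ∨ 1/2 = 1/2
u ∨ u = 1/2 ∨ 1/2 = 1/2
(u ∨ u) ∨ w = 1/2 ∨ 1 = 1
¬w = ¬1 = 0
u ∧ ¬w = 1/2 ∧ 0 = 0
((u ∨ u) ∨ w) ≡ (u ∧ ¬w) = 1 ≡ 0 = 0
((u ⊃ v) ∨ (u ∨ u)) ∨ (((u ∨ u) ∨ w) ≡ (u ∧ ¬w)) = 1/2 ∨ 0 = 1/2
No assignment yields a value below 1/2, so this is the minimum.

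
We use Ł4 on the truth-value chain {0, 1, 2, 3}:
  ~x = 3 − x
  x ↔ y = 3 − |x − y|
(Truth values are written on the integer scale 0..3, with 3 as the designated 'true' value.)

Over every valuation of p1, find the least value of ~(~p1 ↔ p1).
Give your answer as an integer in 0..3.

1

Take p1 = 1:
~p1 = ~1 = 2
~p1 ↔ p1 = 2 ↔ 1 = 2
~(~p1 ↔ p1) = ~2 = 1
No assignment yields a value below 1, so this is the minimum.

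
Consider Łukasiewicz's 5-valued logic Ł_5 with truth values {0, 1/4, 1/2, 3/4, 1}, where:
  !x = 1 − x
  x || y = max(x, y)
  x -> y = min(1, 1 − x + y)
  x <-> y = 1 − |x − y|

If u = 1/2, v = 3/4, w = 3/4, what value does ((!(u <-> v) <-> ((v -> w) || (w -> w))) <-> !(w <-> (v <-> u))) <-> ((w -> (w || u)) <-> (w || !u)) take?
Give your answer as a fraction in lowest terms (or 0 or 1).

u <-> v = 1/2 <-> 3/4 = 3/4
!(u <-> v) = !3/4 = 1/4
v -> w = 3/4 -> 3/4 = 1
w -> w = 3/4 -> 3/4 = 1
(v -> w) || (w -> w) = 1 || 1 = 1
!(u <-> v) <-> ((v -> w) || (w -> w)) = 1/4 <-> 1 = 1/4
v <-> u = 3/4 <-> 1/2 = 3/4
w <-> (v <-> u) = 3/4 <-> 3/4 = 1
!(w <-> (v <-> u)) = !1 = 0
(!(u <-> v) <-> ((v -> w) || (w -> w))) <-> !(w <-> (v <-> u)) = 1/4 <-> 0 = 3/4
w || u = 3/4 || 1/2 = 3/4
w -> (w || u) = 3/4 -> 3/4 = 1
!u = !1/2 = 1/2
w || !u = 3/4 || 1/2 = 3/4
(w -> (w || u)) <-> (w || !u) = 1 <-> 3/4 = 3/4
((!(u <-> v) <-> ((v -> w) || (w -> w))) <-> !(w <-> (v <-> u))) <-> ((w -> (w || u)) <-> (w || !u)) = 3/4 <-> 3/4 = 1

1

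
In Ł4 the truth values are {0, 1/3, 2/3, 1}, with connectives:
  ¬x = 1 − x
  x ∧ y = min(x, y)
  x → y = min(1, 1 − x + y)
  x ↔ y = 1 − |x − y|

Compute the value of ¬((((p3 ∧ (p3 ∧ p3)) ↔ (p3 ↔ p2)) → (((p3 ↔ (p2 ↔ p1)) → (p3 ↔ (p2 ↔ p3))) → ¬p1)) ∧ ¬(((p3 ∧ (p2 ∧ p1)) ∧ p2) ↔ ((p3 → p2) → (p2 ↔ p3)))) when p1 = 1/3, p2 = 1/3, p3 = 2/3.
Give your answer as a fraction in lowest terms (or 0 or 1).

1/3

p3 ∧ p3 = 2/3 ∧ 2/3 = 2/3
p3 ∧ (p3 ∧ p3) = 2/3 ∧ 2/3 = 2/3
p3 ↔ p2 = 2/3 ↔ 1/3 = 2/3
(p3 ∧ (p3 ∧ p3)) ↔ (p3 ↔ p2) = 2/3 ↔ 2/3 = 1
p2 ↔ p1 = 1/3 ↔ 1/3 = 1
p3 ↔ (p2 ↔ p1) = 2/3 ↔ 1 = 2/3
p2 ↔ p3 = 1/3 ↔ 2/3 = 2/3
p3 ↔ (p2 ↔ p3) = 2/3 ↔ 2/3 = 1
(p3 ↔ (p2 ↔ p1)) → (p3 ↔ (p2 ↔ p3)) = 2/3 → 1 = 1
¬p1 = ¬1/3 = 2/3
((p3 ↔ (p2 ↔ p1)) → (p3 ↔ (p2 ↔ p3))) → ¬p1 = 1 → 2/3 = 2/3
((p3 ∧ (p3 ∧ p3)) ↔ (p3 ↔ p2)) → (((p3 ↔ (p2 ↔ p1)) → (p3 ↔ (p2 ↔ p3))) → ¬p1) = 1 → 2/3 = 2/3
p2 ∧ p1 = 1/3 ∧ 1/3 = 1/3
p3 ∧ (p2 ∧ p1) = 2/3 ∧ 1/3 = 1/3
(p3 ∧ (p2 ∧ p1)) ∧ p2 = 1/3 ∧ 1/3 = 1/3
p3 → p2 = 2/3 → 1/3 = 2/3
p2 ↔ p3 = 1/3 ↔ 2/3 = 2/3
(p3 → p2) → (p2 ↔ p3) = 2/3 → 2/3 = 1
((p3 ∧ (p2 ∧ p1)) ∧ p2) ↔ ((p3 → p2) → (p2 ↔ p3)) = 1/3 ↔ 1 = 1/3
¬(((p3 ∧ (p2 ∧ p1)) ∧ p2) ↔ ((p3 → p2) → (p2 ↔ p3))) = ¬1/3 = 2/3
(((p3 ∧ (p3 ∧ p3)) ↔ (p3 ↔ p2)) → (((p3 ↔ (p2 ↔ p1)) → (p3 ↔ (p2 ↔ p3))) → ¬p1)) ∧ ¬(((p3 ∧ (p2 ∧ p1)) ∧ p2) ↔ ((p3 → p2) → (p2 ↔ p3))) = 2/3 ∧ 2/3 = 2/3
¬((((p3 ∧ (p3 ∧ p3)) ↔ (p3 ↔ p2)) → (((p3 ↔ (p2 ↔ p1)) → (p3 ↔ (p2 ↔ p3))) → ¬p1)) ∧ ¬(((p3 ∧ (p2 ∧ p1)) ∧ p2) ↔ ((p3 → p2) → (p2 ↔ p3)))) = ¬2/3 = 1/3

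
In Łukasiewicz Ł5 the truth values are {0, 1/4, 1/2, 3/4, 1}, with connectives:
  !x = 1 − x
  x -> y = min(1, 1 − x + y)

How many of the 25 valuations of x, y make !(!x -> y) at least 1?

value 1: 1 assignment (counts)
value 3/4: 2 assignments
value 1/2: 3 assignments
value 1/4: 4 assignments
value 0: 15 assignments
So 1 of the 25 assignments meets the threshold.

1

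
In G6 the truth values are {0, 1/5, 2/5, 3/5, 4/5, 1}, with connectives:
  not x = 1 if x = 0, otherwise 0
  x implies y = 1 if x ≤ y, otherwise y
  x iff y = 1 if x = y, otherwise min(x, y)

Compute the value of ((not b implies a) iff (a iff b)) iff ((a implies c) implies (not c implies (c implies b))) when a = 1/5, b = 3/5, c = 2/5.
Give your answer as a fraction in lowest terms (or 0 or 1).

1/5

not b = not 3/5 = 0
not b implies a = 0 implies 1/5 = 1
a iff b = 1/5 iff 3/5 = 1/5
(not b implies a) iff (a iff b) = 1 iff 1/5 = 1/5
a implies c = 1/5 implies 2/5 = 1
not c = not 2/5 = 0
c implies b = 2/5 implies 3/5 = 1
not c implies (c implies b) = 0 implies 1 = 1
(a implies c) implies (not c implies (c implies b)) = 1 implies 1 = 1
((not b implies a) iff (a iff b)) iff ((a implies c) implies (not c implies (c implies b))) = 1/5 iff 1 = 1/5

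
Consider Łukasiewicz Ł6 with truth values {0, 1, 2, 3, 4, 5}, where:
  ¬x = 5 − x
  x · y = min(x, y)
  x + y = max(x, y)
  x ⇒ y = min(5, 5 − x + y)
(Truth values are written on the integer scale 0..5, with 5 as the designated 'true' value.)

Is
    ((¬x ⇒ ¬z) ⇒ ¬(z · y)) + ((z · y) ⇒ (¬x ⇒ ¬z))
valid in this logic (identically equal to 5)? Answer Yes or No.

No

Counterexample: take x = 1, y = 4, z = 4.
¬x = ¬1 = 4
¬z = ¬4 = 1
¬x ⇒ ¬z = 4 ⇒ 1 = 2
z · y = 4 · 4 = 4
¬(z · y) = ¬4 = 1
(¬x ⇒ ¬z) ⇒ ¬(z · y) = 2 ⇒ 1 = 4
z · y = 4 · 4 = 4
¬x = ¬1 = 4
¬z = ¬4 = 1
¬x ⇒ ¬z = 4 ⇒ 1 = 2
(z · y) ⇒ (¬x ⇒ ¬z) = 4 ⇒ 2 = 3
((¬x ⇒ ¬z) ⇒ ¬(z · y)) + ((z · y) ⇒ (¬x ⇒ ¬z)) = 4 + 3 = 4
This gives 4 ≠ 5.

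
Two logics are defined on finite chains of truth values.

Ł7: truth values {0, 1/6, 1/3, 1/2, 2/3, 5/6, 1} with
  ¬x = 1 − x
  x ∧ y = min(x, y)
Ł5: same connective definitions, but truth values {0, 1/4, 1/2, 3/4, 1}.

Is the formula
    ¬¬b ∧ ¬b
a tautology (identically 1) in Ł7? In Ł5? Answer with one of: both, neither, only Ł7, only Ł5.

neither

In Ł7: at b = 0 the value is 0 — not a tautology.
In Ł5: at b = 0 the value is 0 — not a tautology.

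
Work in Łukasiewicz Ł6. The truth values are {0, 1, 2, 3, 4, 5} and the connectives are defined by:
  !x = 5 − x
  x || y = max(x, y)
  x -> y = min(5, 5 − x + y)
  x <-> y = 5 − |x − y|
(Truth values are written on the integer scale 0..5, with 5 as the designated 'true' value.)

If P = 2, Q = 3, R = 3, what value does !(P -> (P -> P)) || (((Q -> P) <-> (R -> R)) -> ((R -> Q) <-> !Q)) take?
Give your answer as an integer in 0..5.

P -> P = 2 -> 2 = 5
P -> (P -> P) = 2 -> 5 = 5
!(P -> (P -> P)) = !5 = 0
Q -> P = 3 -> 2 = 4
R -> R = 3 -> 3 = 5
(Q -> P) <-> (R -> R) = 4 <-> 5 = 4
R -> Q = 3 -> 3 = 5
!Q = !3 = 2
(R -> Q) <-> !Q = 5 <-> 2 = 2
((Q -> P) <-> (R -> R)) -> ((R -> Q) <-> !Q) = 4 -> 2 = 3
!(P -> (P -> P)) || (((Q -> P) <-> (R -> R)) -> ((R -> Q) <-> !Q)) = 0 || 3 = 3

3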